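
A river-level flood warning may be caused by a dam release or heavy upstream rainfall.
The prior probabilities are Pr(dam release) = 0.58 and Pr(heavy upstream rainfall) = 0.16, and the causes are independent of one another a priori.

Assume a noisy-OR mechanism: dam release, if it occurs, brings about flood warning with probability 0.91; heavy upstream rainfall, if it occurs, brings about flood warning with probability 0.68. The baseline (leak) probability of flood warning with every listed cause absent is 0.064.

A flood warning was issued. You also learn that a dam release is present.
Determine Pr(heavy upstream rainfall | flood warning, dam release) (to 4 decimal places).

Pr(heavy upstream rainfall | flood warning, dam release) ≈ 0.1683

Under noisy-OR, P(flood warning | causes) = 1 − (1−0.064)·∏(1−qᵢ) over the active causes.
Sum P(flood warning|·) weighted by the priors over both values of heavy upstream rainfall:
  P(flood warning | dam release) = 0.91576·0.84 + 0.973043·0.16
        = 0.769238 + 0.155687 = 0.924925
Keeping only the heavy upstream rainfall-present terms gives 0.155687, so
  P(heavy upstream rainfall | flood warning, dam release) = 0.155687 / 0.924925 ≈ 0.1683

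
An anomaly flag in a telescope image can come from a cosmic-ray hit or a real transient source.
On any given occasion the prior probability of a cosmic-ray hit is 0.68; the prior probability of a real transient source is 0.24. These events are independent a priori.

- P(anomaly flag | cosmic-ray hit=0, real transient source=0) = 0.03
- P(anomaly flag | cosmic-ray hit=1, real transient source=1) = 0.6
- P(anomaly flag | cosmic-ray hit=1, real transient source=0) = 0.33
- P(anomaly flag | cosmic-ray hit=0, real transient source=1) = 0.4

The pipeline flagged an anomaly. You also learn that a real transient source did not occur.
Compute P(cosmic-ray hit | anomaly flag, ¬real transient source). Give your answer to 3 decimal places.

For the numerator, keep only cosmic-ray hit=true terms: 0.33*0.68 = 0.224400
Normalizer over all consistent configurations: 0.03*0.32 + 0.33*0.68 = 0.234000
P(cosmic-ray hit | anomaly flag, ¬real transient source) = 0.224400/0.234000 ≈ 0.959

P(cosmic-ray hit | anomaly flag, ¬real transient source) ≈ 0.959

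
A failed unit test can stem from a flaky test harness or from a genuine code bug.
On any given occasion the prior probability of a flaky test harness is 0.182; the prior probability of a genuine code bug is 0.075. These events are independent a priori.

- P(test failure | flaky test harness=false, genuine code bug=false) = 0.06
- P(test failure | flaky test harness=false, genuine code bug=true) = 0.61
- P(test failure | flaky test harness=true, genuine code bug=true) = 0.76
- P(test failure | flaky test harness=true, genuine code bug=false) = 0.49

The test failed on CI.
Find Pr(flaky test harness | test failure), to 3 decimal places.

Pr(flaky test harness | test failure) ≈ 0.529

P(test failure) = 0.06×0.818×0.925 + 0.61×0.818×0.075 + 0.49×0.182×0.925 + 0.76×0.182×0.075 = 0.045399 + 0.037423 + 0.082491 + 0.010374 = 0.175687
The flaky test harness-present share is 0.082491 + 0.010374 = 0.092865.
So P(flaky test harness | test failure) = 0.092865/0.175687 ≈ 0.529.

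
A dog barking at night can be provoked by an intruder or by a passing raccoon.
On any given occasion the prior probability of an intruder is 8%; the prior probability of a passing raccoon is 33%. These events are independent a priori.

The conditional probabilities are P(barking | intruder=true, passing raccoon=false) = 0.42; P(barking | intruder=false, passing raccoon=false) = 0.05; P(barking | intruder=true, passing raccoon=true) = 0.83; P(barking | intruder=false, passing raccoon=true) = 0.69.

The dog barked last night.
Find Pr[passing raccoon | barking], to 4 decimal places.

P(barking) = 0.05·0.92·0.67 + 0.69·0.92·0.33 + 0.42·0.08·0.67 + 0.83·0.08·0.33 = 0.030820 + 0.209484 + 0.022512 + 0.021912 = 0.284728
The passing raccoon-present share is 0.209484 + 0.021912 = 0.231396.
Hence the posterior is 0.231396/0.284728 ≈ 0.8127.

Pr[passing raccoon | barking] ≈ 0.8127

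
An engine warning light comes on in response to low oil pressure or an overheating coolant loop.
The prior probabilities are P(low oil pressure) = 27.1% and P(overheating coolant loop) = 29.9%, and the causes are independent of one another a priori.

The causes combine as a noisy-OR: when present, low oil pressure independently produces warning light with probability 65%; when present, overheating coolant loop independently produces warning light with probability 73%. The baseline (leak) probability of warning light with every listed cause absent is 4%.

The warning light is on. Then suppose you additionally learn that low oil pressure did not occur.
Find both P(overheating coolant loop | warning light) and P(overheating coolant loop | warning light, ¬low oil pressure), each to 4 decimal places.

P(overheating coolant loop | warning light) ≈ 0.6160; P(overheating coolant loop | warning light, ¬low oil pressure) ≈ 0.8876

Under noisy-OR, P(warning light | causes) = 1 − (1−0.04)·∏(1−qᵢ) over the active causes.
P(warning light) = 0.04*0.729*0.701 + 0.7408*0.729*0.299 + 0.664*0.271*0.701 + 0.90928*0.271*0.299 = 0.020441 + 0.161473 + 0.126141 + 0.073678 = 0.381733
Restricting to configurations with overheating coolant loop present: 0.161473 + 0.073678 = 0.235151.
P(overheating coolant loop | warning light) = 0.235151 / 0.381733 ≈ 0.6160

Now condition on the additional information:
P(warning light | ¬low oil pressure) = 0.04*0.701 + 0.7408*0.299 = 0.028040 + 0.221499 = 0.249539
Of this, 0.221499 comes from 0.7408*0.299 (the overheating coolant loop=true cases).
So P(overheating coolant loop | warning light, ¬low oil pressure) = 0.221499/0.249539 ≈ 0.8876.
Ruling out low oil pressure raises the posterior on overheating coolant loop — the flip side of explaining away.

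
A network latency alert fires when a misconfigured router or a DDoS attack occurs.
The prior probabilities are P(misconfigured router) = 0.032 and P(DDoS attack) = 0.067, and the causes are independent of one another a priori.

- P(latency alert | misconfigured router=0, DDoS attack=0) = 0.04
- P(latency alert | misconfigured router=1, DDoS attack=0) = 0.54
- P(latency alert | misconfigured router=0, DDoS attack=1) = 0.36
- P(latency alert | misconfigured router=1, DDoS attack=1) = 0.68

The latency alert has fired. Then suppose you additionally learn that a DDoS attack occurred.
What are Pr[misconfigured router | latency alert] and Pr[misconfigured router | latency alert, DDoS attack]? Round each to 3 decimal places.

Pr[misconfigured router | latency alert] ≈ 0.228; Pr[misconfigured router | latency alert, DDoS attack] ≈ 0.059

Enumerate the 4 (misconfigured router, DDoS attack) configurations and weight by the priors:
  P(latency alert) = 0.04*0.968*0.933 + 0.36*0.968*0.067 + 0.54*0.032*0.933 + 0.68*0.032*0.067
        = 0.036126 + 0.023348 + 0.016122 + 0.001458 = 0.077054
Keeping only the misconfigured router-present terms gives 0.017580, so
  P(misconfigured router | latency alert) = 0.017580 / 0.077054 ≈ 0.228

Now also conditioning on DDoS attack=true:
Weight on misconfigured router=true, given the evidence: 0.68·0.032 = 0.021760
The normalizing constant is 0.36·0.968 + 0.68·0.032 = 0.370240
P(misconfigured router | latency alert, DDoS attack) = 0.021760/0.370240 ≈ 0.059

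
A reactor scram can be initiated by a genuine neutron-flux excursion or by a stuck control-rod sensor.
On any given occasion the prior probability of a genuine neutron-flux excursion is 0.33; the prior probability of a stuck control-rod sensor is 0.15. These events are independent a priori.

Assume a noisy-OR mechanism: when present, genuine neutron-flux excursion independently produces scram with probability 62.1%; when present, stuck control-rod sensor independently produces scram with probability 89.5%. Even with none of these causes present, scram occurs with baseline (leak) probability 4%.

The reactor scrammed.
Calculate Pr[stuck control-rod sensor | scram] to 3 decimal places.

Under noisy-OR, P(scram | causes) = 1 − (1−0.04)·∏(1−qᵢ) over the active causes.
Sum P(scram|·) weighted by the priors over the 4 (genuine neutron-flux excursion, stuck control-rod sensor) configurations:
  P(scram) = 0.04*0.67*0.85 + 0.8992*0.67*0.15 + 0.63616*0.33*0.85 + 0.961797*0.33*0.15
        = 0.022780 + 0.090370 + 0.178443 + 0.047609 = 0.339202
Configurations with stuck control-rod sensor contribute 0.137979, so
  P(stuck control-rod sensor | scram) = 0.137979 / 0.339202 ≈ 0.407

Pr[stuck control-rod sensor | scram] ≈ 0.407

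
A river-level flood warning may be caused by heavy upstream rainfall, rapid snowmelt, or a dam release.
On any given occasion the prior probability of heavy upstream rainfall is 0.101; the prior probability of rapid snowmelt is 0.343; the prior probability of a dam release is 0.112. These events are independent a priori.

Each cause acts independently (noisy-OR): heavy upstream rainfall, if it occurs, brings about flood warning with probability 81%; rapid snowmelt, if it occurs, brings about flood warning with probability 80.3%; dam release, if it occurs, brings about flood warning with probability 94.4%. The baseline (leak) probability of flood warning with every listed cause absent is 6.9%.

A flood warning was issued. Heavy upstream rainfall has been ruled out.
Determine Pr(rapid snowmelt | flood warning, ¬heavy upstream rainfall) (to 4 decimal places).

Pr(rapid snowmelt | flood warning, ¬heavy upstream rainfall) ≈ 0.7227

Under noisy-OR, P(flood warning | causes) = 1 − (1−0.069)·∏(1−qᵢ) over the active causes.
Weight on rapid snowmelt=true, given the evidence: 0.248721 + 0.038021 = 0.286742
Normalizer over all consistent configurations: 0.069*0.657*0.888 + 0.947864*0.657*0.112 + 0.816593*0.343*0.888 + 0.989729*0.343*0.112 = 0.396746
P(rapid snowmelt | flood warning, ¬heavy upstream rainfall) = 0.286742/0.396746 ≈ 0.7227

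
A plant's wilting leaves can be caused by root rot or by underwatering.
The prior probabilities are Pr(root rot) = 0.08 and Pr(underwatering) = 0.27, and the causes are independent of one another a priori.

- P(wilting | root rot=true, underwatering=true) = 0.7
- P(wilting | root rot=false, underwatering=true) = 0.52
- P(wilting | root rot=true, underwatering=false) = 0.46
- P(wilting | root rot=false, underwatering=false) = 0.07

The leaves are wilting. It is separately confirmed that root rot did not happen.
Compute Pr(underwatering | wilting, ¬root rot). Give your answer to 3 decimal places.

Pr(underwatering | wilting, ¬root rot) ≈ 0.733

Enumerate both values of underwatering and weight by the priors:
  P(wilting | ¬root rot) = 0.07×0.73 + 0.52×0.27
        = 0.051100 + 0.140400 = 0.191500
Configurations with underwatering contribute 0.140400, so
  P(underwatering | wilting, ¬root rot) = 0.140400 / 0.191500 ≈ 0.733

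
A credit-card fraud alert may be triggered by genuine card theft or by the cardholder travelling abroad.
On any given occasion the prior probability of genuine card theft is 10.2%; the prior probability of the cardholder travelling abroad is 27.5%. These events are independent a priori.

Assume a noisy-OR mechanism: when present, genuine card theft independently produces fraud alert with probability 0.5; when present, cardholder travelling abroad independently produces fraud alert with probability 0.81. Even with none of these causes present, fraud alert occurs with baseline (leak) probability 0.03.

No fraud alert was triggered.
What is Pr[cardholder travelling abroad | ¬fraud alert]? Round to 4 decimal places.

Pr[cardholder travelling abroad | ¬fraud alert] ≈ 0.0672

Under noisy-OR, P(fraud alert | causes) = 1 − (1−0.03)·∏(1−qᵢ) over the active causes.
Weight on cardholder travelling abroad=true, given the evidence: 0.045513 + 0.002585 = 0.048098
The normalizing constant is 0.97*0.898*0.725 + 0.1843*0.898*0.275 + 0.485*0.102*0.725 + 0.09215*0.102*0.275 = 0.715482
Posterior = 0.048098 / 0.715482 ≈ 0.0672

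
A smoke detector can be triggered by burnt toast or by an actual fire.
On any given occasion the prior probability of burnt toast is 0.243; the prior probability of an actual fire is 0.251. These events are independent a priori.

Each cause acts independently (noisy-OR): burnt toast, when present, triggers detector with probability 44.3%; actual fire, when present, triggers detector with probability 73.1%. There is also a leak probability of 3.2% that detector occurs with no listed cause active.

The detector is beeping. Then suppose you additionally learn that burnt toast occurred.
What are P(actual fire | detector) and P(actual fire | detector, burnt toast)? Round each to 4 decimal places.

P(actual fire | detector) ≈ 0.6538; P(actual fire | detector, burnt toast) ≈ 0.3834

Under noisy-OR, P(detector | causes) = 1 − (1−0.032)·∏(1−qᵢ) over the active causes.
Enumerate the 4 (burnt toast, actual fire) configurations and weight by the priors:
  P(detector) = 0.032*0.757*0.749 + 0.739608*0.757*0.251 + 0.460824*0.243*0.749 + 0.854962*0.243*0.251
        = 0.018144 + 0.140531 + 0.083873 + 0.052147 = 0.294695
The terms with actual fire present sum to 0.192678, so
  P(actual fire | detector) = 0.192678 / 0.294695 ≈ 0.6538

With the extra evidence:
P(detector | burnt toast) = 0.460824*0.749 + 0.854962*0.251 = 0.345157 + 0.214595 = 0.559752
The actual fire-present share is 0.854962*0.251 = 0.214595.
So P(actual fire | detector, burnt toast) = 0.214595/0.559752 ≈ 0.3834.
Conditioning on burnt toast lowers the posterior on actual fire: the classic explaining-away effect in a common-effect structure.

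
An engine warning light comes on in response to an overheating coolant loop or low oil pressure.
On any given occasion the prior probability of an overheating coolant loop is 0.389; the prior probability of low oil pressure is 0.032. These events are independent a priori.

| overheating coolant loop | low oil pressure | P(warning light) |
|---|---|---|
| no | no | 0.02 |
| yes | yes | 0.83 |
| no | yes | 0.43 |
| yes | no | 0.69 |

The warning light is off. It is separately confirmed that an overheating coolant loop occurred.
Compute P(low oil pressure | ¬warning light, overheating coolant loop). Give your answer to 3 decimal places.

P(¬warning light | overheating coolant loop) = 0.31·0.968 + 0.17·0.032 = 0.300080 + 0.005440 = 0.305520
The low oil pressure-present share is 0.17·0.032 = 0.005440.
Hence the posterior is 0.005440/0.305520 ≈ 0.018.

P(low oil pressure | ¬warning light, overheating coolant loop) ≈ 0.018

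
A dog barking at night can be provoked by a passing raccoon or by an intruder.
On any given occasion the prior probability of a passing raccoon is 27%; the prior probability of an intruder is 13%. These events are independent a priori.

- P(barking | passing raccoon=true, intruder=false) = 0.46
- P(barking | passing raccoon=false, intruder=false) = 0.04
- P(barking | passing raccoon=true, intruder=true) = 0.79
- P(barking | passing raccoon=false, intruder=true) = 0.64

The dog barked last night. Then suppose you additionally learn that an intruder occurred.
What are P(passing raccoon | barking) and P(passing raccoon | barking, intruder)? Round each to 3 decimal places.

Enumerate the 4 (passing raccoon, intruder) configurations and weight by the priors:
  P(barking) = 0.04·0.73·0.87 + 0.64·0.73·0.13 + 0.46·0.27·0.87 + 0.79·0.27·0.13
        = 0.025404 + 0.060736 + 0.108054 + 0.027729 = 0.221923
The terms with passing raccoon present sum to 0.135783, so
  P(passing raccoon | barking) = 0.135783 / 0.221923 ≈ 0.612

Now condition on the additional information:
By total probability over both values of passing raccoon:
  P(barking | intruder) = 0.64·0.73 + 0.79·0.27
        = 0.467200 + 0.213300 = 0.680500
Configurations with passing raccoon contribute 0.213300, so
  P(passing raccoon | barking, intruder) = 0.213300 / 0.680500 ≈ 0.313
Conditioning on intruder lowers the posterior on passing raccoon: the classic explaining-away effect in a common-effect structure.

P(passing raccoon | barking) ≈ 0.612; P(passing raccoon | barking, intruder) ≈ 0.313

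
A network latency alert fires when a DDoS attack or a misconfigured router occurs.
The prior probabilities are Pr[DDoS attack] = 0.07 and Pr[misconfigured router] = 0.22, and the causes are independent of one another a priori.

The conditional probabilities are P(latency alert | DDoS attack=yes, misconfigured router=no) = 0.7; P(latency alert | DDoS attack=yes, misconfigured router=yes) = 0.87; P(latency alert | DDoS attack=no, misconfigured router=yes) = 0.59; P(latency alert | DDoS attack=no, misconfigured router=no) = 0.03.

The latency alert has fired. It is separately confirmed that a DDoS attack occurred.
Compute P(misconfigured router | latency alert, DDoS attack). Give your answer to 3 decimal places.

P(misconfigured router | latency alert, DDoS attack) ≈ 0.260

For the numerator, keep only misconfigured router=true terms: 0.87·0.22 = 0.191400
Denominator P(latency alert | DDoS attack): 0.7·0.78 + 0.87·0.22 = 0.737400
Posterior = 0.191400 / 0.737400 ≈ 0.260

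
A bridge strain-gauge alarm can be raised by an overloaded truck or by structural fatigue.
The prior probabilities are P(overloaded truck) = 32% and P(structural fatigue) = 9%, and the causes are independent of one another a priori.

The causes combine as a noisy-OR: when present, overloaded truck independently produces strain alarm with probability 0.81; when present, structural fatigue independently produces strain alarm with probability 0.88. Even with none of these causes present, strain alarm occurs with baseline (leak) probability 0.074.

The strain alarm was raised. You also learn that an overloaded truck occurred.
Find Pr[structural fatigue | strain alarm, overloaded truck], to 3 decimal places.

Under noisy-OR, P(strain alarm | causes) = 1 − (1−0.074)·∏(1−qᵢ) over the active causes.
Weight on structural fatigue=true, given the evidence: 0.978887×0.09 = 0.088100
The normalizing constant is 0.82406×0.91 + 0.978887×0.09 = 0.837995
P(structural fatigue | strain alarm, overloaded truck) = 0.088100/0.837995 ≈ 0.105

Pr[structural fatigue | strain alarm, overloaded truck] ≈ 0.105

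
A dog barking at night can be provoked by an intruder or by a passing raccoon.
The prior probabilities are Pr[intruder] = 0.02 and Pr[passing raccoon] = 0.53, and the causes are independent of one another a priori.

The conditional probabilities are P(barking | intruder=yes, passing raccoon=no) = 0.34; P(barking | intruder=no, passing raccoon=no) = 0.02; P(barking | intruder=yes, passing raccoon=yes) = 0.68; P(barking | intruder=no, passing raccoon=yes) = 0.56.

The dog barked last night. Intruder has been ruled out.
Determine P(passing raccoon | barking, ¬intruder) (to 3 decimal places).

Enumerate both values of passing raccoon and weight by the priors:
  P(barking | ¬intruder) = 0.02*0.47 + 0.56*0.53
        = 0.009400 + 0.296800 = 0.306200
The terms with passing raccoon present sum to 0.296800, so
  P(passing raccoon | barking, ¬intruder) = 0.296800 / 0.306200 ≈ 0.969

P(passing raccoon | barking, ¬intruder) ≈ 0.969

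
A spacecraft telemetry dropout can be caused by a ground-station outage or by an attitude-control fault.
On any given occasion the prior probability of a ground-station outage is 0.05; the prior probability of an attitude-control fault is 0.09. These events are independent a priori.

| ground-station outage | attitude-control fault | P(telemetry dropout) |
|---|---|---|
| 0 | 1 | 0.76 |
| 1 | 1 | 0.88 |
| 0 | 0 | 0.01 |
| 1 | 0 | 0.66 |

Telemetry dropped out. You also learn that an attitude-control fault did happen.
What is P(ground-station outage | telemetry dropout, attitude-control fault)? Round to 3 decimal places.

P(ground-station outage | telemetry dropout, attitude-control fault) ≈ 0.057

Weight on ground-station outage=true, given the evidence: 0.88*0.05 = 0.044000
Denominator P(telemetry dropout | attitude-control fault): 0.76*0.95 + 0.88*0.05 = 0.766000
P(ground-station outage | telemetry dropout, attitude-control fault) = 0.044000/0.766000 ≈ 0.057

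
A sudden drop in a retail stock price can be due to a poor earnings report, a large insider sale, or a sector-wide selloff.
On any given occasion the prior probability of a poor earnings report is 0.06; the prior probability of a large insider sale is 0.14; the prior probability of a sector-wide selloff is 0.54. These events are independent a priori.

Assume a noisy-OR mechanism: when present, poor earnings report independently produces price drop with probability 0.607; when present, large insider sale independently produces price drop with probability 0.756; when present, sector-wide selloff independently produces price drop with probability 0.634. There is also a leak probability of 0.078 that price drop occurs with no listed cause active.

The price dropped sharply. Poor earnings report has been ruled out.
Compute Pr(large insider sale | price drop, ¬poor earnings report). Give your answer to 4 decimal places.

Pr(large insider sale | price drop, ¬poor earnings report) ≈ 0.2605

Under noisy-OR, P(price drop | causes) = 1 − (1−0.078)·∏(1−qᵢ) over the active causes.
Sum P(price drop|·) weighted by the priors over the 4 (large insider sale, sector-wide selloff) configurations:
  P(price drop | ¬poor earnings report) = 0.078·0.86·0.46 + 0.662548·0.86·0.54 + 0.775032·0.14·0.46 + 0.917662·0.14·0.54
        = 0.030857 + 0.307687 + 0.049912 + 0.069375 = 0.457831
The terms with large insider sale present sum to 0.119287, so
  P(large insider sale | price drop, ¬poor earnings report) = 0.119287 / 0.457831 ≈ 0.2605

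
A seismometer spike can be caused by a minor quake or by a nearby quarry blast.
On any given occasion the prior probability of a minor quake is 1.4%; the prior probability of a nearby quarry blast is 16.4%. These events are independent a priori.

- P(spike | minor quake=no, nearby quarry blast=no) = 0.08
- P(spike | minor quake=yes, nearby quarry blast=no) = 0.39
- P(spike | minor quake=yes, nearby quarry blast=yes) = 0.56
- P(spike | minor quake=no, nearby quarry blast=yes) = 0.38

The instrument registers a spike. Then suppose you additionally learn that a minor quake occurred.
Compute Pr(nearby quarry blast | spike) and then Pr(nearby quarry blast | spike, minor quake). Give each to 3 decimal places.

Pr(nearby quarry blast | spike) ≈ 0.471; Pr(nearby quarry blast | spike, minor quake) ≈ 0.220

P(spike) = 0.08*0.986*0.836 + 0.38*0.986*0.164 + 0.39*0.014*0.836 + 0.56*0.014*0.164 = 0.065944 + 0.061448 + 0.004565 + 0.001286 = 0.133243
The nearby quarry blast-present share is 0.061448 + 0.001286 = 0.062734.
Hence the posterior is 0.062734/0.133243 ≈ 0.471.

With the extra evidence:
For the numerator, keep only nearby quarry blast=true terms: 0.56×0.164 = 0.091840
The normalizing constant is 0.39×0.836 + 0.56×0.164 = 0.417880
Posterior = 0.091840 / 0.417880 ≈ 0.220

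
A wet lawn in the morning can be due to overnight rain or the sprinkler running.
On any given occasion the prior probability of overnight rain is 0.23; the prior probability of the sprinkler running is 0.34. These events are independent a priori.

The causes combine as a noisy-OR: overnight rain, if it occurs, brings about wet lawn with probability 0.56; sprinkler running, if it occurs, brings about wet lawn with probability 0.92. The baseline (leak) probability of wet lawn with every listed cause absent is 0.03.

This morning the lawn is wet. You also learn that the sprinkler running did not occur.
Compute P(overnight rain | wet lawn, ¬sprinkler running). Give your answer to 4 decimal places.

Under noisy-OR, P(wet lawn | causes) = 1 − (1−0.03)·∏(1−qᵢ) over the active causes.
P(wet lawn | ¬sprinkler running) = 0.03*0.77 + 0.5732*0.23 = 0.023100 + 0.131836 = 0.154936
Restricting to configurations with overnight rain present: 0.5732*0.23 = 0.131836.
So P(overnight rain | wet lawn, ¬sprinkler running) = 0.131836/0.154936 ≈ 0.8509.

P(overnight rain | wet lawn, ¬sprinkler running) ≈ 0.8509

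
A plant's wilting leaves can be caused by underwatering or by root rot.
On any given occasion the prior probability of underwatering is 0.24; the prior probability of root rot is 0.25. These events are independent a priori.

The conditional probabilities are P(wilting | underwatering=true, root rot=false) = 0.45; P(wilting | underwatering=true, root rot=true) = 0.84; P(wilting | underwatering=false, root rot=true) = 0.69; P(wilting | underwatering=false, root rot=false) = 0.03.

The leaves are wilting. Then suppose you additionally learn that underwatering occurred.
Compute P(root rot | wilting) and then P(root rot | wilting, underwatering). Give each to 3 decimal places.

P(root rot | wilting) ≈ 0.649; P(root rot | wilting, underwatering) ≈ 0.384

P(wilting) = 0.03*0.76*0.75 + 0.69*0.76*0.25 + 0.45*0.24*0.75 + 0.84*0.24*0.25 = 0.017100 + 0.131100 + 0.081000 + 0.050400 = 0.279600
Of this, 0.181500 comes from 0.131100 + 0.050400 (the root rot=true cases).
So P(root rot | wilting) = 0.181500/0.279600 ≈ 0.649.

Now condition on the additional information:
Numerator (weight on configurations with root rot): 0.84×0.25 = 0.210000
Normalizer over all consistent configurations: 0.45×0.75 + 0.84×0.25 = 0.547500
P(root rot | wilting, underwatering) = 0.210000/0.547500 ≈ 0.384
— underwatering explains away the evidence for root rot.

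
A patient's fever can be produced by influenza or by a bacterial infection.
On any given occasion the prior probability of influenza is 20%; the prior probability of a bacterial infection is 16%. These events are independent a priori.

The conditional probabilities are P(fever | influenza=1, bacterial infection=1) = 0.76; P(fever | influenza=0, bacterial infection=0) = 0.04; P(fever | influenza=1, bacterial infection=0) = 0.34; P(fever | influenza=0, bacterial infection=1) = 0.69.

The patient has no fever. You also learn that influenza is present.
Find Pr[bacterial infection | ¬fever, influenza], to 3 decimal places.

Weight on bacterial infection=true, given the evidence: 0.24*0.16 = 0.038400
The normalizing constant is 0.66*0.84 + 0.24*0.16 = 0.592800
P(bacterial infection | ¬fever, influenza) = 0.038400/0.592800 ≈ 0.065

Pr[bacterial infection | ¬fever, influenza] ≈ 0.065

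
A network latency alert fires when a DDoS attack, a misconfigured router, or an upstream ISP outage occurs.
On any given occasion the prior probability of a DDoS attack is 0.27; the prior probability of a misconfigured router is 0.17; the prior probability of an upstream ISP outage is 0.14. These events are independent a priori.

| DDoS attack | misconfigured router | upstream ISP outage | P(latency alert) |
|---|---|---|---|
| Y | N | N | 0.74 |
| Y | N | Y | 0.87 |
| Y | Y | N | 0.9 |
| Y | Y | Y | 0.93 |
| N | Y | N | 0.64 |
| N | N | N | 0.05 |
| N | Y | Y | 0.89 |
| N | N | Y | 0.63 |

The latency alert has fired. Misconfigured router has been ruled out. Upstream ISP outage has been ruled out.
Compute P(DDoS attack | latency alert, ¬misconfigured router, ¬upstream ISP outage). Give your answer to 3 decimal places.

P(DDoS attack | latency alert, ¬misconfigured router, ¬upstream ISP outage) ≈ 0.846

Sum P(latency alert|·) weighted by the priors over both values of DDoS attack:
  P(latency alert | ¬misconfigured router, ¬upstream ISP outage) = 0.05*0.73 + 0.74*0.27
        = 0.036500 + 0.199800 = 0.236300
Configurations with DDoS attack contribute 0.199800, so
  P(DDoS attack | latency alert, ¬misconfigured router, ¬upstream ISP outage) = 0.199800 / 0.236300 ≈ 0.846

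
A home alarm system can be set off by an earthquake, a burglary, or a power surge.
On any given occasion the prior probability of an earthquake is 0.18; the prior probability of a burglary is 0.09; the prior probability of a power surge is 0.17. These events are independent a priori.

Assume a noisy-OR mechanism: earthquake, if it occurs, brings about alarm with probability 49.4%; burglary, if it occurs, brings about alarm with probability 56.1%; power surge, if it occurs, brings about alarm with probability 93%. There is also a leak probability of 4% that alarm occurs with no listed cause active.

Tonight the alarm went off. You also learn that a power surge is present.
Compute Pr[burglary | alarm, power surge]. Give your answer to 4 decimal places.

Under noisy-OR, P(alarm | causes) = 1 − (1−0.04)·∏(1−qᵢ) over the active causes.
P(alarm | power surge) = 0.9328·0.82·0.91 + 0.970499·0.82·0.09 + 0.965997·0.18·0.91 + 0.985073·0.18·0.09 = 0.696055 + 0.071623 + 0.158230 + 0.015958 = 0.941866
Of this, 0.087581 comes from 0.071623 + 0.015958 (the burglary=true cases).
P(burglary | alarm, power surge) = 0.087581 / 0.941866 ≈ 0.0930

Pr[burglary | alarm, power surge] ≈ 0.0930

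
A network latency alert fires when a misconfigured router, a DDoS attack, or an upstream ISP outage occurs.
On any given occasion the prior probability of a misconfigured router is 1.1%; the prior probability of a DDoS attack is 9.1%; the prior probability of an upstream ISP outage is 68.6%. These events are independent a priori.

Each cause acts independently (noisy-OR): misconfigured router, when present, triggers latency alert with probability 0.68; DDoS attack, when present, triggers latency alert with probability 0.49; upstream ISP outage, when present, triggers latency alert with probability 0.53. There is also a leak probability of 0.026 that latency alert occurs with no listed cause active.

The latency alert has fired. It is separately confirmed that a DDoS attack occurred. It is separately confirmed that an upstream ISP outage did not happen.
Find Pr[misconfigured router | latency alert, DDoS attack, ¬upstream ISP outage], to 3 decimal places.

Pr[misconfigured router | latency alert, DDoS attack, ¬upstream ISP outage] ≈ 0.018

Under noisy-OR, P(latency alert | causes) = 1 − (1−0.026)·∏(1−qᵢ) over the active causes.
Enumerate both values of misconfigured router and weight by the priors:
  P(latency alert | DDoS attack, ¬upstream ISP outage) = 0.50326*0.989 + 0.841043*0.011
        = 0.497724 + 0.009251 = 0.506975
Configurations with misconfigured router contribute 0.009251, so
  P(misconfigured router | latency alert, DDoS attack, ¬upstream ISP outage) = 0.009251 / 0.506975 ≈ 0.018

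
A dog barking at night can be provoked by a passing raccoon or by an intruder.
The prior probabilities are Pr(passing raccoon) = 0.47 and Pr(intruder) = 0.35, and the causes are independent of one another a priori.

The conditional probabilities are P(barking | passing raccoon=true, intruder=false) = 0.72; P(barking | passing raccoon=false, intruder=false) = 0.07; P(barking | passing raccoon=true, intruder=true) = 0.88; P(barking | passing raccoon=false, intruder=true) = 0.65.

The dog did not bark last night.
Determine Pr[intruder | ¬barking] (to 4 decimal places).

Pr[intruder | ¬barking] ≈ 0.1726

By total probability over the 4 (passing raccoon, intruder) configurations:
  P(¬barking) = 0.93×0.53×0.65 + 0.35×0.53×0.35 + 0.28×0.47×0.65 + 0.12×0.47×0.35
        = 0.320385 + 0.064925 + 0.085540 + 0.019740 = 0.490590
The terms with intruder present sum to 0.084665, so
  P(intruder | ¬barking) = 0.084665 / 0.490590 ≈ 0.1726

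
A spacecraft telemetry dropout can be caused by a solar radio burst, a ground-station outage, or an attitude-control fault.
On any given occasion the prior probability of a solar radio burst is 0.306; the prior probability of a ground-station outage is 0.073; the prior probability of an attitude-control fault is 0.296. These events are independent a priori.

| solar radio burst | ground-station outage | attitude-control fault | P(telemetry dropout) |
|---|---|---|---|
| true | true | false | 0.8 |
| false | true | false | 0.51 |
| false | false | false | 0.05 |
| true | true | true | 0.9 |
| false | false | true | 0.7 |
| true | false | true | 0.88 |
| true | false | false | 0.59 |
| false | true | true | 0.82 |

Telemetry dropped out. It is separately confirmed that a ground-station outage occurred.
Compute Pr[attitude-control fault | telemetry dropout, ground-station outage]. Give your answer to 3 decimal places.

Numerator (weight on configurations with attitude-control fault): 0.168448 + 0.081518 = 0.249966
The normalizing constant is 0.51×0.694×0.704 + 0.82×0.694×0.296 + 0.8×0.306×0.704 + 0.9×0.306×0.296 = 0.671479
P(attitude-control fault | telemetry dropout, ground-station outage) = 0.249966/0.671479 ≈ 0.372

Pr[attitude-control fault | telemetry dropout, ground-station outage] ≈ 0.372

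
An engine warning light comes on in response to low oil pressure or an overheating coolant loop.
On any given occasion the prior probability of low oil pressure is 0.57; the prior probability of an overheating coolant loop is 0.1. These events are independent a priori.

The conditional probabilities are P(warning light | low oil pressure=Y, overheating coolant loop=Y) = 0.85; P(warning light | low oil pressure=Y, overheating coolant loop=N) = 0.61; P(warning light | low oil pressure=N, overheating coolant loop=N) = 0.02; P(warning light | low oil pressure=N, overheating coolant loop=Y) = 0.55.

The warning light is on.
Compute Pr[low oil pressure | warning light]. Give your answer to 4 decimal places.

For the numerator, keep only low oil pressure=true terms: 0.312930 + 0.048450 = 0.361380
Denominator P(warning light): 0.02·0.43·0.9 + 0.55·0.43·0.1 + 0.61·0.57·0.9 + 0.85·0.57·0.1 = 0.392770
P(low oil pressure | warning light) = 0.361380/0.392770 ≈ 0.9201

Pr[low oil pressure | warning light] ≈ 0.9201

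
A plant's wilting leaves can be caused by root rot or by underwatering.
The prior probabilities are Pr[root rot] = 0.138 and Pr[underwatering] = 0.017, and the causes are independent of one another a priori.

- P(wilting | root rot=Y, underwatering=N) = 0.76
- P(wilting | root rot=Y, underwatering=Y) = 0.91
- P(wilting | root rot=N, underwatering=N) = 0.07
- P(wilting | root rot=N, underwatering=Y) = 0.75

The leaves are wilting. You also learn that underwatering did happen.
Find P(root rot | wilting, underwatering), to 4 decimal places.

P(root rot | wilting, underwatering) ≈ 0.1627

P(wilting | underwatering) = 0.75×0.862 + 0.91×0.138 = 0.646500 + 0.125580 = 0.772080
Of this, 0.125580 comes from 0.91×0.138 (the root rot=true cases).
P(root rot | wilting, underwatering) = 0.125580 / 0.772080 ≈ 0.1627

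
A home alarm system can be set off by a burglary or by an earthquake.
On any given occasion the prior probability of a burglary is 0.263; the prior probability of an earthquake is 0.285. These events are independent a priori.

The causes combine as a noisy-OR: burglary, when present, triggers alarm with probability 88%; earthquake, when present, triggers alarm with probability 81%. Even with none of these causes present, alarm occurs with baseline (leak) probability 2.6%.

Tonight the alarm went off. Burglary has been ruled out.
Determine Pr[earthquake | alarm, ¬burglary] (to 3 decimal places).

Pr[earthquake | alarm, ¬burglary] ≈ 0.926

Under noisy-OR, P(alarm | causes) = 1 − (1−0.026)·∏(1−qᵢ) over the active causes.
Enumerate both values of earthquake and weight by the priors:
  P(alarm | ¬burglary) = 0.026×0.715 + 0.81494×0.285
        = 0.018590 + 0.232258 = 0.250848
Keeping only the earthquake-present terms gives 0.232258, so
  P(earthquake | alarm, ¬burglary) = 0.232258 / 0.250848 ≈ 0.926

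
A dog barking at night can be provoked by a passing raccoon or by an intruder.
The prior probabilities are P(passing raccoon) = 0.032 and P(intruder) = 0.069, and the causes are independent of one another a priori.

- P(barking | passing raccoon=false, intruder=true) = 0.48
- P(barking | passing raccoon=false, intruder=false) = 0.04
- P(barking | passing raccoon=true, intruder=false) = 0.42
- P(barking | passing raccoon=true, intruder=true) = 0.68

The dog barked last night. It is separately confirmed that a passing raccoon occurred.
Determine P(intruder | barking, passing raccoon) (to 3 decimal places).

P(intruder | barking, passing raccoon) ≈ 0.107

Enumerate both values of intruder and weight by the priors:
  P(barking | passing raccoon) = 0.42*0.931 + 0.68*0.069
        = 0.391020 + 0.046920 = 0.437940
The terms with intruder present sum to 0.046920, so
  P(intruder | barking, passing raccoon) = 0.046920 / 0.437940 ≈ 0.107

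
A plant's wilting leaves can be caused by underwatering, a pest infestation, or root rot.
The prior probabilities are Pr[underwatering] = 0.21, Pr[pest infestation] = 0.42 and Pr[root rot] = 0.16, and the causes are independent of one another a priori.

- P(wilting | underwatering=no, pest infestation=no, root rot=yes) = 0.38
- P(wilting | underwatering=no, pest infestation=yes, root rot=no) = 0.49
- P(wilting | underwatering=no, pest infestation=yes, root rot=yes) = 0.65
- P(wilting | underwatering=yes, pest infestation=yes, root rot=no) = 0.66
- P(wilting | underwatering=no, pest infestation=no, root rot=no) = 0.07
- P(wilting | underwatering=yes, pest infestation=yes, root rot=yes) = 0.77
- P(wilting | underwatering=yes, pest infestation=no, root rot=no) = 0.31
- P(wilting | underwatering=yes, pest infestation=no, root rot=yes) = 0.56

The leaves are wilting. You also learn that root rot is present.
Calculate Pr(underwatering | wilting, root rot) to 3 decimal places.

Pr(underwatering | wilting, root rot) ≈ 0.259

For the numerator, keep only underwatering=true terms: 0.068208 + 0.067914 = 0.136122
Denominator P(wilting | root rot): 0.38*0.79*0.58 + 0.65*0.79*0.42 + 0.56*0.21*0.58 + 0.77*0.21*0.42 = 0.525908
P(underwatering | wilting, root rot) = 0.136122/0.525908 ≈ 0.259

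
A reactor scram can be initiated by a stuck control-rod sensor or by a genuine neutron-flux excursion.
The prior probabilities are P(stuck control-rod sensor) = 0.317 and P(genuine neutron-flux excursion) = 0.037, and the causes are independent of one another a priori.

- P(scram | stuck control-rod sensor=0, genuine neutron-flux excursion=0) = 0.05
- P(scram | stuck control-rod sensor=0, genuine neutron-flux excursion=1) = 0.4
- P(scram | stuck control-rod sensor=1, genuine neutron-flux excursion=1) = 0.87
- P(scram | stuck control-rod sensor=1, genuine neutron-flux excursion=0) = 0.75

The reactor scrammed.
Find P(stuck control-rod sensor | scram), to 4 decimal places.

P(stuck control-rod sensor | scram) ≈ 0.8476

Numerator (weight on configurations with stuck control-rod sensor): 0.228953 + 0.010204 = 0.239157
Normalizer over all consistent configurations: 0.05×0.683×0.963 + 0.4×0.683×0.037 + 0.75×0.317×0.963 + 0.87×0.317×0.037 = 0.282151
P(stuck control-rod sensor | scram) = 0.239157/0.282151 ≈ 0.8476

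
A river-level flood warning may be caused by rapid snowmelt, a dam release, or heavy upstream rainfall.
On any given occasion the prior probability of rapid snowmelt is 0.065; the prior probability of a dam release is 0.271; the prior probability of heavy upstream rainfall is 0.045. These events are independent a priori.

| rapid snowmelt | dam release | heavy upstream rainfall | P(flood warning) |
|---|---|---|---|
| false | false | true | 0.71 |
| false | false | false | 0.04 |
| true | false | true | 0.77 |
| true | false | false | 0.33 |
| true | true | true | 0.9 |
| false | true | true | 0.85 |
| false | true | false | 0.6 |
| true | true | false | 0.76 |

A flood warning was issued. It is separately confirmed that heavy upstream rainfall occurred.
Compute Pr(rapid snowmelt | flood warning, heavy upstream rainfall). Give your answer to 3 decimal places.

Enumerate the 4 (rapid snowmelt, dam release) configurations and weight by the priors:
  P(flood warning | heavy upstream rainfall) = 0.71*0.935*0.729 + 0.85*0.935*0.271 + 0.77*0.065*0.729 + 0.9*0.065*0.271
        = 0.483947 + 0.215377 + 0.036486 + 0.015854 = 0.751664
Keeping only the rapid snowmelt-present terms gives 0.052340, so
  P(rapid snowmelt | flood warning, heavy upstream rainfall) = 0.052340 / 0.751664 ≈ 0.070

Pr(rapid snowmelt | flood warning, heavy upstream rainfall) ≈ 0.070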